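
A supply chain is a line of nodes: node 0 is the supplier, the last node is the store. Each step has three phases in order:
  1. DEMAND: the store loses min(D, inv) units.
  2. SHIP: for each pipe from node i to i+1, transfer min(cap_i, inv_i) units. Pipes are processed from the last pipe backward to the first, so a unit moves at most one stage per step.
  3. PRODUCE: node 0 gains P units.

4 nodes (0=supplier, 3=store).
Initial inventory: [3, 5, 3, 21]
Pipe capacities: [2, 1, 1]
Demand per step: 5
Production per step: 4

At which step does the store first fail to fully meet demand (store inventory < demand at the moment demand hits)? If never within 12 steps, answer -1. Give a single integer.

Step 1: demand=5,sold=5 ship[2->3]=1 ship[1->2]=1 ship[0->1]=2 prod=4 -> [5 6 3 17]
Step 2: demand=5,sold=5 ship[2->3]=1 ship[1->2]=1 ship[0->1]=2 prod=4 -> [7 7 3 13]
Step 3: demand=5,sold=5 ship[2->3]=1 ship[1->2]=1 ship[0->1]=2 prod=4 -> [9 8 3 9]
Step 4: demand=5,sold=5 ship[2->3]=1 ship[1->2]=1 ship[0->1]=2 prod=4 -> [11 9 3 5]
Step 5: demand=5,sold=5 ship[2->3]=1 ship[1->2]=1 ship[0->1]=2 prod=4 -> [13 10 3 1]
Step 6: demand=5,sold=1 ship[2->3]=1 ship[1->2]=1 ship[0->1]=2 prod=4 -> [15 11 3 1]
Step 7: demand=5,sold=1 ship[2->3]=1 ship[1->2]=1 ship[0->1]=2 prod=4 -> [17 12 3 1]
Step 8: demand=5,sold=1 ship[2->3]=1 ship[1->2]=1 ship[0->1]=2 prod=4 -> [19 13 3 1]
Step 9: demand=5,sold=1 ship[2->3]=1 ship[1->2]=1 ship[0->1]=2 prod=4 -> [21 14 3 1]
Step 10: demand=5,sold=1 ship[2->3]=1 ship[1->2]=1 ship[0->1]=2 prod=4 -> [23 15 3 1]
Step 11: demand=5,sold=1 ship[2->3]=1 ship[1->2]=1 ship[0->1]=2 prod=4 -> [25 16 3 1]
Step 12: demand=5,sold=1 ship[2->3]=1 ship[1->2]=1 ship[0->1]=2 prod=4 -> [27 17 3 1]
First stockout at step 6

6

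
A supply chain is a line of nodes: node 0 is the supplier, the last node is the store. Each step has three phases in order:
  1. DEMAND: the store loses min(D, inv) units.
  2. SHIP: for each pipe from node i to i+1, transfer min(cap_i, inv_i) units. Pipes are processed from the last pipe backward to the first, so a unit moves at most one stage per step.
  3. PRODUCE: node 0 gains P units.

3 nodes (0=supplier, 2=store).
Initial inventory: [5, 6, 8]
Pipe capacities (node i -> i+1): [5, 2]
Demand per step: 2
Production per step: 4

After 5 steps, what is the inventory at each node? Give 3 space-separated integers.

Step 1: demand=2,sold=2 ship[1->2]=2 ship[0->1]=5 prod=4 -> inv=[4 9 8]
Step 2: demand=2,sold=2 ship[1->2]=2 ship[0->1]=4 prod=4 -> inv=[4 11 8]
Step 3: demand=2,sold=2 ship[1->2]=2 ship[0->1]=4 prod=4 -> inv=[4 13 8]
Step 4: demand=2,sold=2 ship[1->2]=2 ship[0->1]=4 prod=4 -> inv=[4 15 8]
Step 5: demand=2,sold=2 ship[1->2]=2 ship[0->1]=4 prod=4 -> inv=[4 17 8]

4 17 8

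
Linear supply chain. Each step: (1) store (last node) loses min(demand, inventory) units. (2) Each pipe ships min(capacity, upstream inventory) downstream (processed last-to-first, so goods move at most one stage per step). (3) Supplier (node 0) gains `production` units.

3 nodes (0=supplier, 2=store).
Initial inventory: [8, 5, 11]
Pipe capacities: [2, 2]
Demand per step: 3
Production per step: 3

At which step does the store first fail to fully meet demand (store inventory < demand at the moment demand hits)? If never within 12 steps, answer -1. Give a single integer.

Step 1: demand=3,sold=3 ship[1->2]=2 ship[0->1]=2 prod=3 -> [9 5 10]
Step 2: demand=3,sold=3 ship[1->2]=2 ship[0->1]=2 prod=3 -> [10 5 9]
Step 3: demand=3,sold=3 ship[1->2]=2 ship[0->1]=2 prod=3 -> [11 5 8]
Step 4: demand=3,sold=3 ship[1->2]=2 ship[0->1]=2 prod=3 -> [12 5 7]
Step 5: demand=3,sold=3 ship[1->2]=2 ship[0->1]=2 prod=3 -> [13 5 6]
Step 6: demand=3,sold=3 ship[1->2]=2 ship[0->1]=2 prod=3 -> [14 5 5]
Step 7: demand=3,sold=3 ship[1->2]=2 ship[0->1]=2 prod=3 -> [15 5 4]
Step 8: demand=3,sold=3 ship[1->2]=2 ship[0->1]=2 prod=3 -> [16 5 3]
Step 9: demand=3,sold=3 ship[1->2]=2 ship[0->1]=2 prod=3 -> [17 5 2]
Step 10: demand=3,sold=2 ship[1->2]=2 ship[0->1]=2 prod=3 -> [18 5 2]
Step 11: demand=3,sold=2 ship[1->2]=2 ship[0->1]=2 prod=3 -> [19 5 2]
Step 12: demand=3,sold=2 ship[1->2]=2 ship[0->1]=2 prod=3 -> [20 5 2]
First stockout at step 10

10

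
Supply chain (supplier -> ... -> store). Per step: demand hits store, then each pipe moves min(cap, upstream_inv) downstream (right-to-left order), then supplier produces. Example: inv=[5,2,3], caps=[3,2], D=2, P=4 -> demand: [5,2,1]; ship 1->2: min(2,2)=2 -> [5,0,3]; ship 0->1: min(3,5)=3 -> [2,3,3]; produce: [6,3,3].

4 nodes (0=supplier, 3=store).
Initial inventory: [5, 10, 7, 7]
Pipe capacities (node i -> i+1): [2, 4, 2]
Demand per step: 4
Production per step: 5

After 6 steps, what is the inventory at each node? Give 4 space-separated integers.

Step 1: demand=4,sold=4 ship[2->3]=2 ship[1->2]=4 ship[0->1]=2 prod=5 -> inv=[8 8 9 5]
Step 2: demand=4,sold=4 ship[2->3]=2 ship[1->2]=4 ship[0->1]=2 prod=5 -> inv=[11 6 11 3]
Step 3: demand=4,sold=3 ship[2->3]=2 ship[1->2]=4 ship[0->1]=2 prod=5 -> inv=[14 4 13 2]
Step 4: demand=4,sold=2 ship[2->3]=2 ship[1->2]=4 ship[0->1]=2 prod=5 -> inv=[17 2 15 2]
Step 5: demand=4,sold=2 ship[2->3]=2 ship[1->2]=2 ship[0->1]=2 prod=5 -> inv=[20 2 15 2]
Step 6: demand=4,sold=2 ship[2->3]=2 ship[1->2]=2 ship[0->1]=2 prod=5 -> inv=[23 2 15 2]

23 2 15 2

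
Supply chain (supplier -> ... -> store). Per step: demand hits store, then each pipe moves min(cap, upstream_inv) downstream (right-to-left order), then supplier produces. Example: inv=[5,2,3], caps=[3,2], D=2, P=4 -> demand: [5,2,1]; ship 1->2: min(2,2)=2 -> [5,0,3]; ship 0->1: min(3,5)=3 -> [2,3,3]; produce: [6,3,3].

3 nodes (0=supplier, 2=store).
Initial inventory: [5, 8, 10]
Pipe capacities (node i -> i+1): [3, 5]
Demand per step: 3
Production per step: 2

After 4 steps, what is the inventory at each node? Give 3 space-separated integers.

Step 1: demand=3,sold=3 ship[1->2]=5 ship[0->1]=3 prod=2 -> inv=[4 6 12]
Step 2: demand=3,sold=3 ship[1->2]=5 ship[0->1]=3 prod=2 -> inv=[3 4 14]
Step 3: demand=3,sold=3 ship[1->2]=4 ship[0->1]=3 prod=2 -> inv=[2 3 15]
Step 4: demand=3,sold=3 ship[1->2]=3 ship[0->1]=2 prod=2 -> inv=[2 2 15]

2 2 15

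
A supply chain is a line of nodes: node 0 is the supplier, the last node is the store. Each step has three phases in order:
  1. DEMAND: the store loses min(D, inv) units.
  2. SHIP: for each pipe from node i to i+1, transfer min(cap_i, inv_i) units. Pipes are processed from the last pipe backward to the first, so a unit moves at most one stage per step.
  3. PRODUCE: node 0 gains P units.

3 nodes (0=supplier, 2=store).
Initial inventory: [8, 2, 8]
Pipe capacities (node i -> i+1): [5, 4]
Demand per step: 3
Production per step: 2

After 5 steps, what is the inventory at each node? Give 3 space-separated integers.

Step 1: demand=3,sold=3 ship[1->2]=2 ship[0->1]=5 prod=2 -> inv=[5 5 7]
Step 2: demand=3,sold=3 ship[1->2]=4 ship[0->1]=5 prod=2 -> inv=[2 6 8]
Step 3: demand=3,sold=3 ship[1->2]=4 ship[0->1]=2 prod=2 -> inv=[2 4 9]
Step 4: demand=3,sold=3 ship[1->2]=4 ship[0->1]=2 prod=2 -> inv=[2 2 10]
Step 5: demand=3,sold=3 ship[1->2]=2 ship[0->1]=2 prod=2 -> inv=[2 2 9]

2 2 9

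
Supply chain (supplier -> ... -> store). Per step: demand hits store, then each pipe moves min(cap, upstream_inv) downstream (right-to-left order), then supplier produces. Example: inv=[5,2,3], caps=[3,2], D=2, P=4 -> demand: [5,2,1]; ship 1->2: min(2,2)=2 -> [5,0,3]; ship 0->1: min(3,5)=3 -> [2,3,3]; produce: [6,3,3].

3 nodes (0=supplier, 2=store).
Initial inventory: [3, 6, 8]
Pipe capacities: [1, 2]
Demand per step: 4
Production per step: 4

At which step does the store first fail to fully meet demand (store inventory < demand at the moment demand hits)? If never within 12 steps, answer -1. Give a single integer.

Step 1: demand=4,sold=4 ship[1->2]=2 ship[0->1]=1 prod=4 -> [6 5 6]
Step 2: demand=4,sold=4 ship[1->2]=2 ship[0->1]=1 prod=4 -> [9 4 4]
Step 3: demand=4,sold=4 ship[1->2]=2 ship[0->1]=1 prod=4 -> [12 3 2]
Step 4: demand=4,sold=2 ship[1->2]=2 ship[0->1]=1 prod=4 -> [15 2 2]
Step 5: demand=4,sold=2 ship[1->2]=2 ship[0->1]=1 prod=4 -> [18 1 2]
Step 6: demand=4,sold=2 ship[1->2]=1 ship[0->1]=1 prod=4 -> [21 1 1]
Step 7: demand=4,sold=1 ship[1->2]=1 ship[0->1]=1 prod=4 -> [24 1 1]
Step 8: demand=4,sold=1 ship[1->2]=1 ship[0->1]=1 prod=4 -> [27 1 1]
Step 9: demand=4,sold=1 ship[1->2]=1 ship[0->1]=1 prod=4 -> [30 1 1]
Step 10: demand=4,sold=1 ship[1->2]=1 ship[0->1]=1 prod=4 -> [33 1 1]
Step 11: demand=4,sold=1 ship[1->2]=1 ship[0->1]=1 prod=4 -> [36 1 1]
Step 12: demand=4,sold=1 ship[1->2]=1 ship[0->1]=1 prod=4 -> [39 1 1]
First stockout at step 4

4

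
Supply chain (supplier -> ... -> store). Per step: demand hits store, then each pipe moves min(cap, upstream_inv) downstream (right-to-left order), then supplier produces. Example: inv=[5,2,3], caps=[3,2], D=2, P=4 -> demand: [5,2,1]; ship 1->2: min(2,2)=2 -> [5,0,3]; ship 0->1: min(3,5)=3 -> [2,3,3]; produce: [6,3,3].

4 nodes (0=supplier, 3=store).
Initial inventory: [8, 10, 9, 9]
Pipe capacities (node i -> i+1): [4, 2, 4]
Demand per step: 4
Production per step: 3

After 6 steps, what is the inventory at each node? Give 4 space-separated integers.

Step 1: demand=4,sold=4 ship[2->3]=4 ship[1->2]=2 ship[0->1]=4 prod=3 -> inv=[7 12 7 9]
Step 2: demand=4,sold=4 ship[2->3]=4 ship[1->2]=2 ship[0->1]=4 prod=3 -> inv=[6 14 5 9]
Step 3: demand=4,sold=4 ship[2->3]=4 ship[1->2]=2 ship[0->1]=4 prod=3 -> inv=[5 16 3 9]
Step 4: demand=4,sold=4 ship[2->3]=3 ship[1->2]=2 ship[0->1]=4 prod=3 -> inv=[4 18 2 8]
Step 5: demand=4,sold=4 ship[2->3]=2 ship[1->2]=2 ship[0->1]=4 prod=3 -> inv=[3 20 2 6]
Step 6: demand=4,sold=4 ship[2->3]=2 ship[1->2]=2 ship[0->1]=3 prod=3 -> inv=[3 21 2 4]

3 21 2 4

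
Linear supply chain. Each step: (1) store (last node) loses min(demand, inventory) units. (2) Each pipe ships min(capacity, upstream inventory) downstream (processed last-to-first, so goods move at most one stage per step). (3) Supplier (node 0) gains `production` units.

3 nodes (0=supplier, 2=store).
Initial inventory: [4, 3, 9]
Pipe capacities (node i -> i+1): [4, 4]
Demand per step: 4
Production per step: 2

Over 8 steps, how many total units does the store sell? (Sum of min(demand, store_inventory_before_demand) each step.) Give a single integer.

Step 1: sold=4 (running total=4) -> [2 4 8]
Step 2: sold=4 (running total=8) -> [2 2 8]
Step 3: sold=4 (running total=12) -> [2 2 6]
Step 4: sold=4 (running total=16) -> [2 2 4]
Step 5: sold=4 (running total=20) -> [2 2 2]
Step 6: sold=2 (running total=22) -> [2 2 2]
Step 7: sold=2 (running total=24) -> [2 2 2]
Step 8: sold=2 (running total=26) -> [2 2 2]

Answer: 26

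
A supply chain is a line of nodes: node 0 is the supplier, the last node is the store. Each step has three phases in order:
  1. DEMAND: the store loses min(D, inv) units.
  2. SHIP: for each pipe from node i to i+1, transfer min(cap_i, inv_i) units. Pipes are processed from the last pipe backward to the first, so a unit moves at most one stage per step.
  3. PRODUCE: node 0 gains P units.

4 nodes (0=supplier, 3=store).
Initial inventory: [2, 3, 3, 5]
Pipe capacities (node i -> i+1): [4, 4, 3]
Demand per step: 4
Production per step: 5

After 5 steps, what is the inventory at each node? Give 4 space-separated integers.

Step 1: demand=4,sold=4 ship[2->3]=3 ship[1->2]=3 ship[0->1]=2 prod=5 -> inv=[5 2 3 4]
Step 2: demand=4,sold=4 ship[2->3]=3 ship[1->2]=2 ship[0->1]=4 prod=5 -> inv=[6 4 2 3]
Step 3: demand=4,sold=3 ship[2->3]=2 ship[1->2]=4 ship[0->1]=4 prod=5 -> inv=[7 4 4 2]
Step 4: demand=4,sold=2 ship[2->3]=3 ship[1->2]=4 ship[0->1]=4 prod=5 -> inv=[8 4 5 3]
Step 5: demand=4,sold=3 ship[2->3]=3 ship[1->2]=4 ship[0->1]=4 prod=5 -> inv=[9 4 6 3]

9 4 6 3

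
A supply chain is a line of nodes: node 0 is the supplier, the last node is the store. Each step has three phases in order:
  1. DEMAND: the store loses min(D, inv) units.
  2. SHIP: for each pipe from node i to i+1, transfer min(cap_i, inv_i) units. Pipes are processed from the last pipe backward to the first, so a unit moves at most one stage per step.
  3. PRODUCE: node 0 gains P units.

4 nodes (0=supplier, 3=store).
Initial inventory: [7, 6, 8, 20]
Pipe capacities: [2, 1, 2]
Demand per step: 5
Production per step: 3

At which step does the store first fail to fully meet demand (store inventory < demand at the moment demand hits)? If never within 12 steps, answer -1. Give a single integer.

Step 1: demand=5,sold=5 ship[2->3]=2 ship[1->2]=1 ship[0->1]=2 prod=3 -> [8 7 7 17]
Step 2: demand=5,sold=5 ship[2->3]=2 ship[1->2]=1 ship[0->1]=2 prod=3 -> [9 8 6 14]
Step 3: demand=5,sold=5 ship[2->3]=2 ship[1->2]=1 ship[0->1]=2 prod=3 -> [10 9 5 11]
Step 4: demand=5,sold=5 ship[2->3]=2 ship[1->2]=1 ship[0->1]=2 prod=3 -> [11 10 4 8]
Step 5: demand=5,sold=5 ship[2->3]=2 ship[1->2]=1 ship[0->1]=2 prod=3 -> [12 11 3 5]
Step 6: demand=5,sold=5 ship[2->3]=2 ship[1->2]=1 ship[0->1]=2 prod=3 -> [13 12 2 2]
Step 7: demand=5,sold=2 ship[2->3]=2 ship[1->2]=1 ship[0->1]=2 prod=3 -> [14 13 1 2]
Step 8: demand=5,sold=2 ship[2->3]=1 ship[1->2]=1 ship[0->1]=2 prod=3 -> [15 14 1 1]
Step 9: demand=5,sold=1 ship[2->3]=1 ship[1->2]=1 ship[0->1]=2 prod=3 -> [16 15 1 1]
Step 10: demand=5,sold=1 ship[2->3]=1 ship[1->2]=1 ship[0->1]=2 prod=3 -> [17 16 1 1]
Step 11: demand=5,sold=1 ship[2->3]=1 ship[1->2]=1 ship[0->1]=2 prod=3 -> [18 17 1 1]
Step 12: demand=5,sold=1 ship[2->3]=1 ship[1->2]=1 ship[0->1]=2 prod=3 -> [19 18 1 1]
First stockout at step 7

7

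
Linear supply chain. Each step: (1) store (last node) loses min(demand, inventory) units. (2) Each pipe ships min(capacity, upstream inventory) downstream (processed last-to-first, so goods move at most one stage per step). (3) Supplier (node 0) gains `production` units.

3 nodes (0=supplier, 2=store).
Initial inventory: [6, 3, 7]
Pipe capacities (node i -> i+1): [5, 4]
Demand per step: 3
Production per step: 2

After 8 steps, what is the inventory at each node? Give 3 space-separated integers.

Step 1: demand=3,sold=3 ship[1->2]=3 ship[0->1]=5 prod=2 -> inv=[3 5 7]
Step 2: demand=3,sold=3 ship[1->2]=4 ship[0->1]=3 prod=2 -> inv=[2 4 8]
Step 3: demand=3,sold=3 ship[1->2]=4 ship[0->1]=2 prod=2 -> inv=[2 2 9]
Step 4: demand=3,sold=3 ship[1->2]=2 ship[0->1]=2 prod=2 -> inv=[2 2 8]
Step 5: demand=3,sold=3 ship[1->2]=2 ship[0->1]=2 prod=2 -> inv=[2 2 7]
Step 6: demand=3,sold=3 ship[1->2]=2 ship[0->1]=2 prod=2 -> inv=[2 2 6]
Step 7: demand=3,sold=3 ship[1->2]=2 ship[0->1]=2 prod=2 -> inv=[2 2 5]
Step 8: demand=3,sold=3 ship[1->2]=2 ship[0->1]=2 prod=2 -> inv=[2 2 4]

2 2 4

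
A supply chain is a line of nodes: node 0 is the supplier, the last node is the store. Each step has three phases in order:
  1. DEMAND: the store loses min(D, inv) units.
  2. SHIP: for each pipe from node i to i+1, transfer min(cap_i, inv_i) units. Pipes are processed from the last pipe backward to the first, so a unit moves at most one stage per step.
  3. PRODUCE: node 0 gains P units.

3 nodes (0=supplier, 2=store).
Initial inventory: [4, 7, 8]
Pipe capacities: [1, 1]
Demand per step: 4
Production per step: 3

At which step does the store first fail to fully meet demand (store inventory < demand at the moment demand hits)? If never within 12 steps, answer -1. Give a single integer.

Step 1: demand=4,sold=4 ship[1->2]=1 ship[0->1]=1 prod=3 -> [6 7 5]
Step 2: demand=4,sold=4 ship[1->2]=1 ship[0->1]=1 prod=3 -> [8 7 2]
Step 3: demand=4,sold=2 ship[1->2]=1 ship[0->1]=1 prod=3 -> [10 7 1]
Step 4: demand=4,sold=1 ship[1->2]=1 ship[0->1]=1 prod=3 -> [12 7 1]
Step 5: demand=4,sold=1 ship[1->2]=1 ship[0->1]=1 prod=3 -> [14 7 1]
Step 6: demand=4,sold=1 ship[1->2]=1 ship[0->1]=1 prod=3 -> [16 7 1]
Step 7: demand=4,sold=1 ship[1->2]=1 ship[0->1]=1 prod=3 -> [18 7 1]
Step 8: demand=4,sold=1 ship[1->2]=1 ship[0->1]=1 prod=3 -> [20 7 1]
Step 9: demand=4,sold=1 ship[1->2]=1 ship[0->1]=1 prod=3 -> [22 7 1]
Step 10: demand=4,sold=1 ship[1->2]=1 ship[0->1]=1 prod=3 -> [24 7 1]
Step 11: demand=4,sold=1 ship[1->2]=1 ship[0->1]=1 prod=3 -> [26 7 1]
Step 12: demand=4,sold=1 ship[1->2]=1 ship[0->1]=1 prod=3 -> [28 7 1]
First stockout at step 3

3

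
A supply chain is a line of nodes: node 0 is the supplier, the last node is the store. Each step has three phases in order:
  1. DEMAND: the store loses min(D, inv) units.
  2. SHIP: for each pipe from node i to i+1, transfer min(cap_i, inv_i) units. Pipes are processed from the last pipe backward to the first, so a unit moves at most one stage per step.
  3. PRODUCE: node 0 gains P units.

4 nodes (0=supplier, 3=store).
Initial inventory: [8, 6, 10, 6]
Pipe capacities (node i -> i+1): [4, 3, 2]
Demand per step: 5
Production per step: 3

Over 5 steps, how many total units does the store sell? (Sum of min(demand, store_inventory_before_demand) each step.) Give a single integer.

Answer: 14

Derivation:
Step 1: sold=5 (running total=5) -> [7 7 11 3]
Step 2: sold=3 (running total=8) -> [6 8 12 2]
Step 3: sold=2 (running total=10) -> [5 9 13 2]
Step 4: sold=2 (running total=12) -> [4 10 14 2]
Step 5: sold=2 (running total=14) -> [3 11 15 2]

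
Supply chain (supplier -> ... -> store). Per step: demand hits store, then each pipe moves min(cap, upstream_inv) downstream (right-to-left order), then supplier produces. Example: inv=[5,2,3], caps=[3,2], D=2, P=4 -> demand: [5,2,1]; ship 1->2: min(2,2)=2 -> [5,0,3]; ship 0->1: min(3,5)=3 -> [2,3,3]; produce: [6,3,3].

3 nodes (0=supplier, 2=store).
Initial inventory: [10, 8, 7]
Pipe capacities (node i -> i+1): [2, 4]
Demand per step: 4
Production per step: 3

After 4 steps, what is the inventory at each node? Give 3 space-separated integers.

Step 1: demand=4,sold=4 ship[1->2]=4 ship[0->1]=2 prod=3 -> inv=[11 6 7]
Step 2: demand=4,sold=4 ship[1->2]=4 ship[0->1]=2 prod=3 -> inv=[12 4 7]
Step 3: demand=4,sold=4 ship[1->2]=4 ship[0->1]=2 prod=3 -> inv=[13 2 7]
Step 4: demand=4,sold=4 ship[1->2]=2 ship[0->1]=2 prod=3 -> inv=[14 2 5]

14 2 5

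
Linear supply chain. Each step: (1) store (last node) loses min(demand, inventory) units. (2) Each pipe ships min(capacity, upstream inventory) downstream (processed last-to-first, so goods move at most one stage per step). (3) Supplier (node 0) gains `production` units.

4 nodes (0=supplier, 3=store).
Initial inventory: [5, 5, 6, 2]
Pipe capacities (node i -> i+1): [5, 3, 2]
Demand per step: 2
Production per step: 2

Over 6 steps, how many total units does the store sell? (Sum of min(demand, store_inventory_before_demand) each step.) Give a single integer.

Step 1: sold=2 (running total=2) -> [2 7 7 2]
Step 2: sold=2 (running total=4) -> [2 6 8 2]
Step 3: sold=2 (running total=6) -> [2 5 9 2]
Step 4: sold=2 (running total=8) -> [2 4 10 2]
Step 5: sold=2 (running total=10) -> [2 3 11 2]
Step 6: sold=2 (running total=12) -> [2 2 12 2]

Answer: 12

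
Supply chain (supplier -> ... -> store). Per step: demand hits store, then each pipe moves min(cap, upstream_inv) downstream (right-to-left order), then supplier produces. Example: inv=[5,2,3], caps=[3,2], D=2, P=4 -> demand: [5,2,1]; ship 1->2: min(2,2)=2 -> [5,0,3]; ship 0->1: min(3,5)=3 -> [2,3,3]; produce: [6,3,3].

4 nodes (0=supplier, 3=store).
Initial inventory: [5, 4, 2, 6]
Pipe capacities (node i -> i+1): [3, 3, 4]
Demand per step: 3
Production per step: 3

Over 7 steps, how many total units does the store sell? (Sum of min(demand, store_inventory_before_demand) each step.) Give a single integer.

Step 1: sold=3 (running total=3) -> [5 4 3 5]
Step 2: sold=3 (running total=6) -> [5 4 3 5]
Step 3: sold=3 (running total=9) -> [5 4 3 5]
Step 4: sold=3 (running total=12) -> [5 4 3 5]
Step 5: sold=3 (running total=15) -> [5 4 3 5]
Step 6: sold=3 (running total=18) -> [5 4 3 5]
Step 7: sold=3 (running total=21) -> [5 4 3 5]

Answer: 21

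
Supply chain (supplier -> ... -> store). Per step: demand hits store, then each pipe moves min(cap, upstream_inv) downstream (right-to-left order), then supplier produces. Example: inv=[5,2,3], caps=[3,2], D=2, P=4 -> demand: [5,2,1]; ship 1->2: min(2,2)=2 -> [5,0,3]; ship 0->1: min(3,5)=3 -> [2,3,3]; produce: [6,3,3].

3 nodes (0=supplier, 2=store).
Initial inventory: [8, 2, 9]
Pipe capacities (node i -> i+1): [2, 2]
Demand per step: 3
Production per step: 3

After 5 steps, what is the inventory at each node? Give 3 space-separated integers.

Step 1: demand=3,sold=3 ship[1->2]=2 ship[0->1]=2 prod=3 -> inv=[9 2 8]
Step 2: demand=3,sold=3 ship[1->2]=2 ship[0->1]=2 prod=3 -> inv=[10 2 7]
Step 3: demand=3,sold=3 ship[1->2]=2 ship[0->1]=2 prod=3 -> inv=[11 2 6]
Step 4: demand=3,sold=3 ship[1->2]=2 ship[0->1]=2 prod=3 -> inv=[12 2 5]
Step 5: demand=3,sold=3 ship[1->2]=2 ship[0->1]=2 prod=3 -> inv=[13 2 4]

13 2 4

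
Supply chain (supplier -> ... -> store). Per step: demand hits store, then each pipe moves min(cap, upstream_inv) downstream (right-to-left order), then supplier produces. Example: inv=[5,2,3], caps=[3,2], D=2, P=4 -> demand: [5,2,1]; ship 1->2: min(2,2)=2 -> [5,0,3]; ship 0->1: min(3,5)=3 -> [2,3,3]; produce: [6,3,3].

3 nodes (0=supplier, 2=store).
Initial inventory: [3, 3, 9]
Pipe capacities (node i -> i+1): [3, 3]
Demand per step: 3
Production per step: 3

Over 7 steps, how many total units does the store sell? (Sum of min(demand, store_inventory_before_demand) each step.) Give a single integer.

Answer: 21

Derivation:
Step 1: sold=3 (running total=3) -> [3 3 9]
Step 2: sold=3 (running total=6) -> [3 3 9]
Step 3: sold=3 (running total=9) -> [3 3 9]
Step 4: sold=3 (running total=12) -> [3 3 9]
Step 5: sold=3 (running total=15) -> [3 3 9]
Step 6: sold=3 (running total=18) -> [3 3 9]
Step 7: sold=3 (running total=21) -> [3 3 9]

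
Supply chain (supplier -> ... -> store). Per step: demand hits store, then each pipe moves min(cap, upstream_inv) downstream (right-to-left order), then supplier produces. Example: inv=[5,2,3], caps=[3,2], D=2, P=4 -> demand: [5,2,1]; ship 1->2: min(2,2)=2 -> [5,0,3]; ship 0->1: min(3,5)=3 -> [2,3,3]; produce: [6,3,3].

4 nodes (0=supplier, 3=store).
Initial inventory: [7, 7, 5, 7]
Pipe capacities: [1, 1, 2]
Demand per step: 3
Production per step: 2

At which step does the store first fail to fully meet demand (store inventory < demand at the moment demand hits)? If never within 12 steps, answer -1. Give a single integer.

Step 1: demand=3,sold=3 ship[2->3]=2 ship[1->2]=1 ship[0->1]=1 prod=2 -> [8 7 4 6]
Step 2: demand=3,sold=3 ship[2->3]=2 ship[1->2]=1 ship[0->1]=1 prod=2 -> [9 7 3 5]
Step 3: demand=3,sold=3 ship[2->3]=2 ship[1->2]=1 ship[0->1]=1 prod=2 -> [10 7 2 4]
Step 4: demand=3,sold=3 ship[2->3]=2 ship[1->2]=1 ship[0->1]=1 prod=2 -> [11 7 1 3]
Step 5: demand=3,sold=3 ship[2->3]=1 ship[1->2]=1 ship[0->1]=1 prod=2 -> [12 7 1 1]
Step 6: demand=3,sold=1 ship[2->3]=1 ship[1->2]=1 ship[0->1]=1 prod=2 -> [13 7 1 1]
Step 7: demand=3,sold=1 ship[2->3]=1 ship[1->2]=1 ship[0->1]=1 prod=2 -> [14 7 1 1]
Step 8: demand=3,sold=1 ship[2->3]=1 ship[1->2]=1 ship[0->1]=1 prod=2 -> [15 7 1 1]
Step 9: demand=3,sold=1 ship[2->3]=1 ship[1->2]=1 ship[0->1]=1 prod=2 -> [16 7 1 1]
Step 10: demand=3,sold=1 ship[2->3]=1 ship[1->2]=1 ship[0->1]=1 prod=2 -> [17 7 1 1]
Step 11: demand=3,sold=1 ship[2->3]=1 ship[1->2]=1 ship[0->1]=1 prod=2 -> [18 7 1 1]
Step 12: demand=3,sold=1 ship[2->3]=1 ship[1->2]=1 ship[0->1]=1 prod=2 -> [19 7 1 1]
First stockout at step 6

6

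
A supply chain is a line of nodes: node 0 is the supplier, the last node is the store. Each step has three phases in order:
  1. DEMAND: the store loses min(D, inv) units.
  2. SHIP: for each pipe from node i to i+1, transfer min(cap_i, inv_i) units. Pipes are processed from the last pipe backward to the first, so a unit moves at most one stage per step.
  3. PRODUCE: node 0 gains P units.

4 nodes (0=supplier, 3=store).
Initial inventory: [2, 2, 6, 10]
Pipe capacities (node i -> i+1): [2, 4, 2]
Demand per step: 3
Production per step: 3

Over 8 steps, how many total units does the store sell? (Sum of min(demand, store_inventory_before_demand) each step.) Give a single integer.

Step 1: sold=3 (running total=3) -> [3 2 6 9]
Step 2: sold=3 (running total=6) -> [4 2 6 8]
Step 3: sold=3 (running total=9) -> [5 2 6 7]
Step 4: sold=3 (running total=12) -> [6 2 6 6]
Step 5: sold=3 (running total=15) -> [7 2 6 5]
Step 6: sold=3 (running total=18) -> [8 2 6 4]
Step 7: sold=3 (running total=21) -> [9 2 6 3]
Step 8: sold=3 (running total=24) -> [10 2 6 2]

Answer: 24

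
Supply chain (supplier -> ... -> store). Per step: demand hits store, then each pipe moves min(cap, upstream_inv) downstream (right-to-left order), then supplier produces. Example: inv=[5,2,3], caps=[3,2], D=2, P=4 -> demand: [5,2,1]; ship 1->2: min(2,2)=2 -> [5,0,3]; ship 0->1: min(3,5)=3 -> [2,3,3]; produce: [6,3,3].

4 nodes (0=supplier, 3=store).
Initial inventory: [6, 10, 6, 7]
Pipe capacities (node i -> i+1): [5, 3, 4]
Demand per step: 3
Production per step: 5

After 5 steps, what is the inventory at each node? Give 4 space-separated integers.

Step 1: demand=3,sold=3 ship[2->3]=4 ship[1->2]=3 ship[0->1]=5 prod=5 -> inv=[6 12 5 8]
Step 2: demand=3,sold=3 ship[2->3]=4 ship[1->2]=3 ship[0->1]=5 prod=5 -> inv=[6 14 4 9]
Step 3: demand=3,sold=3 ship[2->3]=4 ship[1->2]=3 ship[0->1]=5 prod=5 -> inv=[6 16 3 10]
Step 4: demand=3,sold=3 ship[2->3]=3 ship[1->2]=3 ship[0->1]=5 prod=5 -> inv=[6 18 3 10]
Step 5: demand=3,sold=3 ship[2->3]=3 ship[1->2]=3 ship[0->1]=5 prod=5 -> inv=[6 20 3 10]

6 20 3 10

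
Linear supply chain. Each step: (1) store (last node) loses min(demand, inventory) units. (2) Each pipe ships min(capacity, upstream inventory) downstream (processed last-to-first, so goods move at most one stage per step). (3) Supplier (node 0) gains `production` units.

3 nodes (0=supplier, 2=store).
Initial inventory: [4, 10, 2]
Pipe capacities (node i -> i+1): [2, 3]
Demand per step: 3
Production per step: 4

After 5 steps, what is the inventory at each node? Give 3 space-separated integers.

Step 1: demand=3,sold=2 ship[1->2]=3 ship[0->1]=2 prod=4 -> inv=[6 9 3]
Step 2: demand=3,sold=3 ship[1->2]=3 ship[0->1]=2 prod=4 -> inv=[8 8 3]
Step 3: demand=3,sold=3 ship[1->2]=3 ship[0->1]=2 prod=4 -> inv=[10 7 3]
Step 4: demand=3,sold=3 ship[1->2]=3 ship[0->1]=2 prod=4 -> inv=[12 6 3]
Step 5: demand=3,sold=3 ship[1->2]=3 ship[0->1]=2 prod=4 -> inv=[14 5 3]

14 5 3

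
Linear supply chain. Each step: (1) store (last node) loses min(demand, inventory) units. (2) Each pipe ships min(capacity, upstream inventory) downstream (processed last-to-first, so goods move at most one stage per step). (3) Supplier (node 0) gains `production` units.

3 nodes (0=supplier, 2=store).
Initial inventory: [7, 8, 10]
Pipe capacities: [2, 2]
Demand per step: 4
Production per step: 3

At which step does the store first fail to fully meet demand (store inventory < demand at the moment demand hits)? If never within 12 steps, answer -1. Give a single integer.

Step 1: demand=4,sold=4 ship[1->2]=2 ship[0->1]=2 prod=3 -> [8 8 8]
Step 2: demand=4,sold=4 ship[1->2]=2 ship[0->1]=2 prod=3 -> [9 8 6]
Step 3: demand=4,sold=4 ship[1->2]=2 ship[0->1]=2 prod=3 -> [10 8 4]
Step 4: demand=4,sold=4 ship[1->2]=2 ship[0->1]=2 prod=3 -> [11 8 2]
Step 5: demand=4,sold=2 ship[1->2]=2 ship[0->1]=2 prod=3 -> [12 8 2]
Step 6: demand=4,sold=2 ship[1->2]=2 ship[0->1]=2 prod=3 -> [13 8 2]
Step 7: demand=4,sold=2 ship[1->2]=2 ship[0->1]=2 prod=3 -> [14 8 2]
Step 8: demand=4,sold=2 ship[1->2]=2 ship[0->1]=2 prod=3 -> [15 8 2]
Step 9: demand=4,sold=2 ship[1->2]=2 ship[0->1]=2 prod=3 -> [16 8 2]
Step 10: demand=4,sold=2 ship[1->2]=2 ship[0->1]=2 prod=3 -> [17 8 2]
Step 11: demand=4,sold=2 ship[1->2]=2 ship[0->1]=2 prod=3 -> [18 8 2]
Step 12: demand=4,sold=2 ship[1->2]=2 ship[0->1]=2 prod=3 -> [19 8 2]
First stockout at step 5

5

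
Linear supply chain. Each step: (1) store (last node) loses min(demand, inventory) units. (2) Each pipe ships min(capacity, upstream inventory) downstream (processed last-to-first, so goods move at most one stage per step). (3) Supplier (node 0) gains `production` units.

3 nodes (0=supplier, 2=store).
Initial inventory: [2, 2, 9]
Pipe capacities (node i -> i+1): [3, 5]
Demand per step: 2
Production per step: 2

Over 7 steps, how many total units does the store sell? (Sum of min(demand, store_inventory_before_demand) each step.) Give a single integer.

Answer: 14

Derivation:
Step 1: sold=2 (running total=2) -> [2 2 9]
Step 2: sold=2 (running total=4) -> [2 2 9]
Step 3: sold=2 (running total=6) -> [2 2 9]
Step 4: sold=2 (running total=8) -> [2 2 9]
Step 5: sold=2 (running total=10) -> [2 2 9]
Step 6: sold=2 (running total=12) -> [2 2 9]
Step 7: sold=2 (running total=14) -> [2 2 9]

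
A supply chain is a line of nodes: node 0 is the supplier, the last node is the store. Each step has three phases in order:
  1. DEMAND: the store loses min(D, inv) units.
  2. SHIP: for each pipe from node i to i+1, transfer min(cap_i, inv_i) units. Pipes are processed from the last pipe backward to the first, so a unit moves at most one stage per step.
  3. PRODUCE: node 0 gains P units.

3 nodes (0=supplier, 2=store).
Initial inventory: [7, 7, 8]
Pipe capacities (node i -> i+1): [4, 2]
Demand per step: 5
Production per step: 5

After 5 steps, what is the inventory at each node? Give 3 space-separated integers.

Step 1: demand=5,sold=5 ship[1->2]=2 ship[0->1]=4 prod=5 -> inv=[8 9 5]
Step 2: demand=5,sold=5 ship[1->2]=2 ship[0->1]=4 prod=5 -> inv=[9 11 2]
Step 3: demand=5,sold=2 ship[1->2]=2 ship[0->1]=4 prod=5 -> inv=[10 13 2]
Step 4: demand=5,sold=2 ship[1->2]=2 ship[0->1]=4 prod=5 -> inv=[11 15 2]
Step 5: demand=5,sold=2 ship[1->2]=2 ship[0->1]=4 prod=5 -> inv=[12 17 2]

12 17 2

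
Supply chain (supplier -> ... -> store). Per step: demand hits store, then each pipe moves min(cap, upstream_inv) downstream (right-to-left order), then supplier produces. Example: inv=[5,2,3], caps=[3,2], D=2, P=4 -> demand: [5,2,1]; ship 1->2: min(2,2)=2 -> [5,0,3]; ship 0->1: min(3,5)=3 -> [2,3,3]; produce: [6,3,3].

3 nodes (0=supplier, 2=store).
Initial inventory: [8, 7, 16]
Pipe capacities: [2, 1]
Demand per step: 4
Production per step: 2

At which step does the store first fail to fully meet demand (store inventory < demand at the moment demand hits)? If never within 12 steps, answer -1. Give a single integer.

Step 1: demand=4,sold=4 ship[1->2]=1 ship[0->1]=2 prod=2 -> [8 8 13]
Step 2: demand=4,sold=4 ship[1->2]=1 ship[0->1]=2 prod=2 -> [8 9 10]
Step 3: demand=4,sold=4 ship[1->2]=1 ship[0->1]=2 prod=2 -> [8 10 7]
Step 4: demand=4,sold=4 ship[1->2]=1 ship[0->1]=2 prod=2 -> [8 11 4]
Step 5: demand=4,sold=4 ship[1->2]=1 ship[0->1]=2 prod=2 -> [8 12 1]
Step 6: demand=4,sold=1 ship[1->2]=1 ship[0->1]=2 prod=2 -> [8 13 1]
Step 7: demand=4,sold=1 ship[1->2]=1 ship[0->1]=2 prod=2 -> [8 14 1]
Step 8: demand=4,sold=1 ship[1->2]=1 ship[0->1]=2 prod=2 -> [8 15 1]
Step 9: demand=4,sold=1 ship[1->2]=1 ship[0->1]=2 prod=2 -> [8 16 1]
Step 10: demand=4,sold=1 ship[1->2]=1 ship[0->1]=2 prod=2 -> [8 17 1]
Step 11: demand=4,sold=1 ship[1->2]=1 ship[0->1]=2 prod=2 -> [8 18 1]
Step 12: demand=4,sold=1 ship[1->2]=1 ship[0->1]=2 prod=2 -> [8 19 1]
First stockout at step 6

6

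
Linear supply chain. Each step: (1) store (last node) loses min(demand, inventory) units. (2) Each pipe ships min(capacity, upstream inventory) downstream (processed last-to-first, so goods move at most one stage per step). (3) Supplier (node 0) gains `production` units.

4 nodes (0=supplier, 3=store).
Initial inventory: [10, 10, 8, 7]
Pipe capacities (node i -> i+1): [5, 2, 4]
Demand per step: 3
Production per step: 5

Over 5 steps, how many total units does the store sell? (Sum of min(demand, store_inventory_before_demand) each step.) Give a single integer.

Step 1: sold=3 (running total=3) -> [10 13 6 8]
Step 2: sold=3 (running total=6) -> [10 16 4 9]
Step 3: sold=3 (running total=9) -> [10 19 2 10]
Step 4: sold=3 (running total=12) -> [10 22 2 9]
Step 5: sold=3 (running total=15) -> [10 25 2 8]

Answer: 15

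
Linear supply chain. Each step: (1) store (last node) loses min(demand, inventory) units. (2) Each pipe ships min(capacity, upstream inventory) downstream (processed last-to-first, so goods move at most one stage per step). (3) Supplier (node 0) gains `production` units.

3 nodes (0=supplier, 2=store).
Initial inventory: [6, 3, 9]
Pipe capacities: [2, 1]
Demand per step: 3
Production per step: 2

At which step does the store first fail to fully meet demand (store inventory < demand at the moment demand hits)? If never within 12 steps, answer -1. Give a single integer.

Step 1: demand=3,sold=3 ship[1->2]=1 ship[0->1]=2 prod=2 -> [6 4 7]
Step 2: demand=3,sold=3 ship[1->2]=1 ship[0->1]=2 prod=2 -> [6 5 5]
Step 3: demand=3,sold=3 ship[1->2]=1 ship[0->1]=2 prod=2 -> [6 6 3]
Step 4: demand=3,sold=3 ship[1->2]=1 ship[0->1]=2 prod=2 -> [6 7 1]
Step 5: demand=3,sold=1 ship[1->2]=1 ship[0->1]=2 prod=2 -> [6 8 1]
Step 6: demand=3,sold=1 ship[1->2]=1 ship[0->1]=2 prod=2 -> [6 9 1]
Step 7: demand=3,sold=1 ship[1->2]=1 ship[0->1]=2 prod=2 -> [6 10 1]
Step 8: demand=3,sold=1 ship[1->2]=1 ship[0->1]=2 prod=2 -> [6 11 1]
Step 9: demand=3,sold=1 ship[1->2]=1 ship[0->1]=2 prod=2 -> [6 12 1]
Step 10: demand=3,sold=1 ship[1->2]=1 ship[0->1]=2 prod=2 -> [6 13 1]
Step 11: demand=3,sold=1 ship[1->2]=1 ship[0->1]=2 prod=2 -> [6 14 1]
Step 12: demand=3,sold=1 ship[1->2]=1 ship[0->1]=2 prod=2 -> [6 15 1]
First stockout at step 5

5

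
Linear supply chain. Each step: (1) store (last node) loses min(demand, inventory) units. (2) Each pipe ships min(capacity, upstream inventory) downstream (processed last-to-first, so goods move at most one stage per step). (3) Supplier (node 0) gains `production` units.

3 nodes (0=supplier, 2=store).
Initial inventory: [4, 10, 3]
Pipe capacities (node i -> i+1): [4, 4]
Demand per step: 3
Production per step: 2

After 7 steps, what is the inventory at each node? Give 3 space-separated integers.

Step 1: demand=3,sold=3 ship[1->2]=4 ship[0->1]=4 prod=2 -> inv=[2 10 4]
Step 2: demand=3,sold=3 ship[1->2]=4 ship[0->1]=2 prod=2 -> inv=[2 8 5]
Step 3: demand=3,sold=3 ship[1->2]=4 ship[0->1]=2 prod=2 -> inv=[2 6 6]
Step 4: demand=3,sold=3 ship[1->2]=4 ship[0->1]=2 prod=2 -> inv=[2 4 7]
Step 5: demand=3,sold=3 ship[1->2]=4 ship[0->1]=2 prod=2 -> inv=[2 2 8]
Step 6: demand=3,sold=3 ship[1->2]=2 ship[0->1]=2 prod=2 -> inv=[2 2 7]
Step 7: demand=3,sold=3 ship[1->2]=2 ship[0->1]=2 prod=2 -> inv=[2 2 6]

2 2 6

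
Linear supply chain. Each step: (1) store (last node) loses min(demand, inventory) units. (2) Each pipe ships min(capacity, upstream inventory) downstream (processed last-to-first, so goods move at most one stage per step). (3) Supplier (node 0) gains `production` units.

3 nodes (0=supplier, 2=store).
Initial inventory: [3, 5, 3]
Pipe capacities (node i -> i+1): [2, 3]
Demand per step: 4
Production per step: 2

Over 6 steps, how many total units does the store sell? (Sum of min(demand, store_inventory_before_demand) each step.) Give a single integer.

Answer: 16

Derivation:
Step 1: sold=3 (running total=3) -> [3 4 3]
Step 2: sold=3 (running total=6) -> [3 3 3]
Step 3: sold=3 (running total=9) -> [3 2 3]
Step 4: sold=3 (running total=12) -> [3 2 2]
Step 5: sold=2 (running total=14) -> [3 2 2]
Step 6: sold=2 (running total=16) -> [3 2 2]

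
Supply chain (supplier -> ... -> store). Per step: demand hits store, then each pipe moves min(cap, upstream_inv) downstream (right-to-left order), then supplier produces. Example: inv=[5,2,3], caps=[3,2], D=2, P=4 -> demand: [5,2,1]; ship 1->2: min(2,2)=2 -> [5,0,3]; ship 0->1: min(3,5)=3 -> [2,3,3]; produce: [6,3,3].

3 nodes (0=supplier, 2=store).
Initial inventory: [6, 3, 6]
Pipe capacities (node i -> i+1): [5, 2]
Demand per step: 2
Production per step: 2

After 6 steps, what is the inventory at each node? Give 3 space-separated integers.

Step 1: demand=2,sold=2 ship[1->2]=2 ship[0->1]=5 prod=2 -> inv=[3 6 6]
Step 2: demand=2,sold=2 ship[1->2]=2 ship[0->1]=3 prod=2 -> inv=[2 7 6]
Step 3: demand=2,sold=2 ship[1->2]=2 ship[0->1]=2 prod=2 -> inv=[2 7 6]
Step 4: demand=2,sold=2 ship[1->2]=2 ship[0->1]=2 prod=2 -> inv=[2 7 6]
Step 5: demand=2,sold=2 ship[1->2]=2 ship[0->1]=2 prod=2 -> inv=[2 7 6]
Step 6: demand=2,sold=2 ship[1->2]=2 ship[0->1]=2 prod=2 -> inv=[2 7 6]

2 7 6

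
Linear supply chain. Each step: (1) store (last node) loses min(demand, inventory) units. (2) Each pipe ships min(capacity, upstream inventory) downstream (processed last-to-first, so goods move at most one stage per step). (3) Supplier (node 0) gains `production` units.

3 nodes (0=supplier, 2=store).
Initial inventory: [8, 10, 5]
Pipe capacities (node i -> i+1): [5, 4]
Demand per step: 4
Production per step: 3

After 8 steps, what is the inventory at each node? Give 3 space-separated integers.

Step 1: demand=4,sold=4 ship[1->2]=4 ship[0->1]=5 prod=3 -> inv=[6 11 5]
Step 2: demand=4,sold=4 ship[1->2]=4 ship[0->1]=5 prod=3 -> inv=[4 12 5]
Step 3: demand=4,sold=4 ship[1->2]=4 ship[0->1]=4 prod=3 -> inv=[3 12 5]
Step 4: demand=4,sold=4 ship[1->2]=4 ship[0->1]=3 prod=3 -> inv=[3 11 5]
Step 5: demand=4,sold=4 ship[1->2]=4 ship[0->1]=3 prod=3 -> inv=[3 10 5]
Step 6: demand=4,sold=4 ship[1->2]=4 ship[0->1]=3 prod=3 -> inv=[3 9 5]
Step 7: demand=4,sold=4 ship[1->2]=4 ship[0->1]=3 prod=3 -> inv=[3 8 5]
Step 8: demand=4,sold=4 ship[1->2]=4 ship[0->1]=3 prod=3 -> inv=[3 7 5]

3 7 5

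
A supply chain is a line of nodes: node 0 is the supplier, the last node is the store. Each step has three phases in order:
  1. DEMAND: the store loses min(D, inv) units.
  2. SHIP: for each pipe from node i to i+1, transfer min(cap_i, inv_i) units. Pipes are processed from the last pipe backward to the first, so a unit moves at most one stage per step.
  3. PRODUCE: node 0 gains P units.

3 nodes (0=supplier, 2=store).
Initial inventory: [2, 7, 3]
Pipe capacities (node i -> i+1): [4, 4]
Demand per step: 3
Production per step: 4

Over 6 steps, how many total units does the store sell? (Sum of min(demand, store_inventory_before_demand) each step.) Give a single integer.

Step 1: sold=3 (running total=3) -> [4 5 4]
Step 2: sold=3 (running total=6) -> [4 5 5]
Step 3: sold=3 (running total=9) -> [4 5 6]
Step 4: sold=3 (running total=12) -> [4 5 7]
Step 5: sold=3 (running total=15) -> [4 5 8]
Step 6: sold=3 (running total=18) -> [4 5 9]

Answer: 18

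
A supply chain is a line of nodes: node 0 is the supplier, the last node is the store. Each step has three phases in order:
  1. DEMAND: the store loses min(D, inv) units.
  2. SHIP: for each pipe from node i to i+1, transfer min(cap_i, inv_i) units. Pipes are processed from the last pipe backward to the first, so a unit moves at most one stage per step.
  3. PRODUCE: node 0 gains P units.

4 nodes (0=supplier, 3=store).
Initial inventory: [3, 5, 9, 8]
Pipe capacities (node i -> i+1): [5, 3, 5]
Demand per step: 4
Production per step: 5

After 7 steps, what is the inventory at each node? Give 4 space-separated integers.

Step 1: demand=4,sold=4 ship[2->3]=5 ship[1->2]=3 ship[0->1]=3 prod=5 -> inv=[5 5 7 9]
Step 2: demand=4,sold=4 ship[2->3]=5 ship[1->2]=3 ship[0->1]=5 prod=5 -> inv=[5 7 5 10]
Step 3: demand=4,sold=4 ship[2->3]=5 ship[1->2]=3 ship[0->1]=5 prod=5 -> inv=[5 9 3 11]
Step 4: demand=4,sold=4 ship[2->3]=3 ship[1->2]=3 ship[0->1]=5 prod=5 -> inv=[5 11 3 10]
Step 5: demand=4,sold=4 ship[2->3]=3 ship[1->2]=3 ship[0->1]=5 prod=5 -> inv=[5 13 3 9]
Step 6: demand=4,sold=4 ship[2->3]=3 ship[1->2]=3 ship[0->1]=5 prod=5 -> inv=[5 15 3 8]
Step 7: demand=4,sold=4 ship[2->3]=3 ship[1->2]=3 ship[0->1]=5 prod=5 -> inv=[5 17 3 7]

5 17 3 7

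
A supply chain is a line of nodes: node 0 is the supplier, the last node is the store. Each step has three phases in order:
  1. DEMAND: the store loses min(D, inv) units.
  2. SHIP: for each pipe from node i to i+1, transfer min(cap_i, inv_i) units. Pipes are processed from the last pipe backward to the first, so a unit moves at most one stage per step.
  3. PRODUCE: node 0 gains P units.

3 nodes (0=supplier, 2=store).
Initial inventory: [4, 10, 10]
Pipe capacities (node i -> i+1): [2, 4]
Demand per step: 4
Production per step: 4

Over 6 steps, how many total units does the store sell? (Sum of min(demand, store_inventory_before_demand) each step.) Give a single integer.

Answer: 24

Derivation:
Step 1: sold=4 (running total=4) -> [6 8 10]
Step 2: sold=4 (running total=8) -> [8 6 10]
Step 3: sold=4 (running total=12) -> [10 4 10]
Step 4: sold=4 (running total=16) -> [12 2 10]
Step 5: sold=4 (running total=20) -> [14 2 8]
Step 6: sold=4 (running total=24) -> [16 2 6]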